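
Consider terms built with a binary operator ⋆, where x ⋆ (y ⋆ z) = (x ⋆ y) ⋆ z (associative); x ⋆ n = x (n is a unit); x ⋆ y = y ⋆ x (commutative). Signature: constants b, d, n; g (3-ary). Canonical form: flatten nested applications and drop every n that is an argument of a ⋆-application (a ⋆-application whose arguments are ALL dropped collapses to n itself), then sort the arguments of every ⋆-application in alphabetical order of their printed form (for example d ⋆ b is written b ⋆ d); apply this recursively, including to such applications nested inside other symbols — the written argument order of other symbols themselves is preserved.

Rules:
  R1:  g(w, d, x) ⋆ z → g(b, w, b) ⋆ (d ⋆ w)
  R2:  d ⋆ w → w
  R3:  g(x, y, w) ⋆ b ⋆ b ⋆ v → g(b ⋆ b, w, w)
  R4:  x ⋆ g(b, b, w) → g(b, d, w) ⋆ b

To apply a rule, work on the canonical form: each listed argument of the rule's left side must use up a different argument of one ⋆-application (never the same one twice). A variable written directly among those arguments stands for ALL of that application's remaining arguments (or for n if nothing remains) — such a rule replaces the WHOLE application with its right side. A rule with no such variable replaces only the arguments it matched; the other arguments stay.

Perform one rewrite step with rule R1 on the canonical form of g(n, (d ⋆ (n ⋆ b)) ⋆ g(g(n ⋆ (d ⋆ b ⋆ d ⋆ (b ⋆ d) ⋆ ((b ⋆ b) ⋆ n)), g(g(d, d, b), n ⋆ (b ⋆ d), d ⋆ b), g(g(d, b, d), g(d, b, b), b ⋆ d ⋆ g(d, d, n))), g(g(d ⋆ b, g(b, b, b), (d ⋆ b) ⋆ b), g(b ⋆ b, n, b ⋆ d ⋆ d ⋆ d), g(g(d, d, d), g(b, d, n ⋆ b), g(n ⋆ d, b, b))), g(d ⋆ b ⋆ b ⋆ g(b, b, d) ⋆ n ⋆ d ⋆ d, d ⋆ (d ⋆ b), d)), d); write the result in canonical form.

Answer: g(n, b ⋆ d ⋆ g(g(b ⋆ b ⋆ b ⋆ b ⋆ d ⋆ d ⋆ d, g(g(d, d, b), b ⋆ d, b ⋆ d), g(g(d, b, d), g(d, b, b), d ⋆ d ⋆ g(b, d, b))), g(g(b ⋆ d, g(b, b, b), b ⋆ b ⋆ d), g(b ⋆ b, n, b ⋆ d ⋆ d ⋆ d), g(g(d, d, d), g(b, d, b), g(d, b, b))), g(b ⋆ b ⋆ d ⋆ d ⋆ d ⋆ g(b, b, d), b ⋆ d ⋆ d, d)), d)

Derivation:
Canonical form:  g(n, b ⋆ d ⋆ g(g(b ⋆ b ⋆ b ⋆ b ⋆ d ⋆ d ⋆ d, g(g(d, d, b), b ⋆ d, b ⋆ d), g(g(d, b, d), g(d, b, b), b ⋆ d ⋆ g(d, d, n))), g(g(b ⋆ d, g(b, b, b), b ⋆ b ⋆ d), g(b ⋆ b, n, b ⋆ d ⋆ d ⋆ d), g(g(d, d, d), g(b, d, b), g(d, b, b))), g(b ⋆ b ⋆ d ⋆ d ⋆ d ⋆ g(b, b, d), b ⋆ d ⋆ d, d)), d)
R1 matches:  uses g(d, d, n);  w := d, x := n, z := b ⋆ d
The variable takes the whole remainder — replace the entire application.
Giving:  g(n, b ⋆ d ⋆ g(g(b ⋆ b ⋆ b ⋆ b ⋆ d ⋆ d ⋆ d, g(g(d, d, b), b ⋆ d, b ⋆ d), g(g(d, b, d), g(d, b, b), d ⋆ d ⋆ g(b, d, b))), g(g(b ⋆ d, g(b, b, b), b ⋆ b ⋆ d), g(b ⋆ b, n, b ⋆ d ⋆ d ⋆ d), g(g(d, d, d), g(b, d, b), g(d, b, b))), g(b ⋆ b ⋆ d ⋆ d ⋆ d ⋆ g(b, b, d), b ⋆ d ⋆ d, d)), d)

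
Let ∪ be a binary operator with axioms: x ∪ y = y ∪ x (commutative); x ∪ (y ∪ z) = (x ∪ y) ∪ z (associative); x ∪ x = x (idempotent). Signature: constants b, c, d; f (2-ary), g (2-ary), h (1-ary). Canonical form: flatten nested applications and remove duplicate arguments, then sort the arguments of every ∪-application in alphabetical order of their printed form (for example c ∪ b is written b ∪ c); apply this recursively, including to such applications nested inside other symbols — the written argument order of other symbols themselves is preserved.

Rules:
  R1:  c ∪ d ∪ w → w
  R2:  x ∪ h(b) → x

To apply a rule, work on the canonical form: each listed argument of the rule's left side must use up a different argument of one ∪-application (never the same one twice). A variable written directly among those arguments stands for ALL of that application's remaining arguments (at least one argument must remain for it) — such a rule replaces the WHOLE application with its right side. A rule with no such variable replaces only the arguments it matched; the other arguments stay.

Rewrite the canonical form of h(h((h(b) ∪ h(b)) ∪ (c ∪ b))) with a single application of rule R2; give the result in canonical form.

Answer: h(h(b ∪ c))

Derivation:
Canonical form:  h(h(b ∪ c ∪ h(b)))
R2 matches:  uses h(b);  x := b ∪ c
Every leftover argument binds to the variable; the entire application is replaced.
Result:  h(h(b ∪ c))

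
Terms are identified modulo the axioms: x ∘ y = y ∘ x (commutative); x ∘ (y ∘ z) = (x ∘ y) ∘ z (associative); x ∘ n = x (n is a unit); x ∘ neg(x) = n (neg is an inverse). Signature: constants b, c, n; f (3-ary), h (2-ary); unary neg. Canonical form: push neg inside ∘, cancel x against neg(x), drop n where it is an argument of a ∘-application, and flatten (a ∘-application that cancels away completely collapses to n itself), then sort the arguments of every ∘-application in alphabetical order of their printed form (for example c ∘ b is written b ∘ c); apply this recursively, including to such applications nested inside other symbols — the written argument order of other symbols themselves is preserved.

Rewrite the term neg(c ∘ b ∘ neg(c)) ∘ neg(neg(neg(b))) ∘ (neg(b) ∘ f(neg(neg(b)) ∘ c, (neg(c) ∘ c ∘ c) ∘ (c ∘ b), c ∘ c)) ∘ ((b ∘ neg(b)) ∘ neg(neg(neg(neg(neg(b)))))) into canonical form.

Push neg inside:  distribute neg over ∘ and collapse double neg
Cancel:  c cancels
Collect:  neg(b) ∘ neg(b) ∘ neg(b) ∘ neg(b) ∘ f(b ∘ c, b ∘ c ∘ c, c ∘ c)
Sort:  f(b ∘ c, b ∘ c ∘ c, c ∘ c) ∘ neg(b) ∘ neg(b) ∘ neg(b) ∘ neg(b)

Answer: f(b ∘ c, b ∘ c ∘ c, c ∘ c) ∘ neg(b) ∘ neg(b) ∘ neg(b) ∘ neg(b)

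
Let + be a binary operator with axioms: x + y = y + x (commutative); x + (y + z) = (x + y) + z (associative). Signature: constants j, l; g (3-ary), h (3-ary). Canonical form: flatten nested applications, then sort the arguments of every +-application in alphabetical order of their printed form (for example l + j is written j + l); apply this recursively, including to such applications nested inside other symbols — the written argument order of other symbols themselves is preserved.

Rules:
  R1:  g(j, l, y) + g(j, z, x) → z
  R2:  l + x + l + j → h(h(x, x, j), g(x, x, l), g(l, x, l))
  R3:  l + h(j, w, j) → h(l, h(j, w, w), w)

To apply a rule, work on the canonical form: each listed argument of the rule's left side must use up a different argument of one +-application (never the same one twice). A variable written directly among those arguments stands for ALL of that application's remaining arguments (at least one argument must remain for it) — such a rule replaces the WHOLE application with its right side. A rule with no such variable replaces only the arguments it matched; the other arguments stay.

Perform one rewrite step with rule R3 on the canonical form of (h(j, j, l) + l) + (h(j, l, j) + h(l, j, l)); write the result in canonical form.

Answer: h(j, j, l) + h(l, h(j, l, l), l) + h(l, j, l)

Derivation:
Canonical form:  h(j, j, l) + h(j, l, j) + h(l, j, l) + l
Match R3:  consume h(j, l, j), l;  w := l
New term:  h(j, j, l) + h(l, h(j, l, l), l) + h(l, j, l)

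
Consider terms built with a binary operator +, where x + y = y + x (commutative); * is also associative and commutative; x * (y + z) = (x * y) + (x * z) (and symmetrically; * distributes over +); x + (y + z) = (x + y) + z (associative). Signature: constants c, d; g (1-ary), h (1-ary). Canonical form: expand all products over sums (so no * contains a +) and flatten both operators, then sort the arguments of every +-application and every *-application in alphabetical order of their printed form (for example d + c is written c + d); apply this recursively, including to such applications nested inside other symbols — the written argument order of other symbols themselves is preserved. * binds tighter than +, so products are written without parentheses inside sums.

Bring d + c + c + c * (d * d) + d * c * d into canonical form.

Flatten:  d + c + c + c * d * d + c * d * d
Order the arguments:  c + c + c * d * d + c * d * d + d

Answer: c + c + c * d * d + c * d * d + d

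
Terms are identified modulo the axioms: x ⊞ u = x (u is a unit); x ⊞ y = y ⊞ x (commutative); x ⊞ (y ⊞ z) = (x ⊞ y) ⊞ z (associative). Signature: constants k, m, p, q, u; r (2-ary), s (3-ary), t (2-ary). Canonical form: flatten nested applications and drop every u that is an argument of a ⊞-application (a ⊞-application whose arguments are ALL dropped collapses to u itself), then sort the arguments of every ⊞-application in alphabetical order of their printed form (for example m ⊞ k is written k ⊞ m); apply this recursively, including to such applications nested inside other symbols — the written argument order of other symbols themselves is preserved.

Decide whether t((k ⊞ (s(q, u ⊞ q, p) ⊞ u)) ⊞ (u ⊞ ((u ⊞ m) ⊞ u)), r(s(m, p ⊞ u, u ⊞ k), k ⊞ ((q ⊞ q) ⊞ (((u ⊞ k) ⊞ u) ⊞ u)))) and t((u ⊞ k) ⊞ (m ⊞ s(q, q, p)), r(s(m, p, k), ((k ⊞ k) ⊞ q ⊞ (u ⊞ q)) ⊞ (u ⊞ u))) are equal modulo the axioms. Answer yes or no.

Left:  t((k ⊞ (s(q, u ⊞ q, p) ⊞ u)) ⊞ (u ⊞ ((u ⊞ m) ⊞ u)), r(s(m, p ⊞ u, u ⊞ k), k ⊞ ((q ⊞ q) ⊞ (((u ⊞ k) ⊞ u) ⊞ u))))
  Descend into:  (k ⊞ (s(q, u ⊞ q, p) ⊞ u)) ⊞ (u ⊞ ((u ⊞ m) ⊞ u))
  Merge nested applications:  k ⊞ s(q, u ⊞ q, p) ⊞ u ⊞ u ⊞ u ⊞ m ⊞ u
  Canonicalize subterm:  s(q, u ⊞ q, p)  →  s(q, q, p)
  Drop the unit:  drop u (×4)
  Sort arguments:  k ⊞ m ⊞ s(q, q, p)
  Reassemble:  t(k ⊞ m ⊞ s(q, q, p), r(s(m, p, k), k ⊞ k ⊞ q ⊞ q))
Right:  t((u ⊞ k) ⊞ (m ⊞ s(q, q, p)), r(s(m, p, k), ((k ⊞ k) ⊞ q ⊞ (u ⊞ q)) ⊞ (u ⊞ u)))
  Focus inside:  ((k ⊞ k) ⊞ q ⊞ (u ⊞ q)) ⊞ (u ⊞ u)
  Merge nested applications:  k ⊞ k ⊞ q ⊞ u ⊞ q ⊞ u ⊞ u
  Drop the unit:  drop u (×3)
  Order the arguments:  k ⊞ k ⊞ q ⊞ q
  Put back:  t(k ⊞ m ⊞ s(q, q, p), r(s(m, p, k), k ⊞ k ⊞ q ⊞ q))

Answer: yes — both canonical forms are t(k ⊞ m ⊞ s(q, q, p), r(s(m, p, k), k ⊞ k ⊞ q ⊞ q))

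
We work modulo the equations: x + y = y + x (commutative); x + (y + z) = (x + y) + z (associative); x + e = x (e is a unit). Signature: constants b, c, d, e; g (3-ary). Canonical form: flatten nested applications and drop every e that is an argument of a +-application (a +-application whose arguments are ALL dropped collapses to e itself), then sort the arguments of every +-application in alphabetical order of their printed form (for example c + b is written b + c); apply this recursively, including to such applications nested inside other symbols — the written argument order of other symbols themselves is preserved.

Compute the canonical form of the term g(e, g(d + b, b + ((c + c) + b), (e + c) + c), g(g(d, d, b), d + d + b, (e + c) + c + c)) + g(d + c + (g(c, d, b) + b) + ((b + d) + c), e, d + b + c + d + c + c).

Canonicalize subterm:  g(e, g(d + b, b + ((c + c) + b), (e + c) + c), g(g(d, d, b), d + d + b, (e + c) + c + c))  →  g(e, g(b + d, b + b + c + c, c + c), g(g(d, d, b), b + d + d, c + c + c))
Simplify inside:  g(d + c + (g(c, d, b) + b) + ((b + d) + c), e, d + b + c + d + c + c)  →  g(b + b + c + c + d + d + g(c, d, b), e, b + c + c + c + d + d)
Order the arguments:  g(b + b + c + c + d + d + g(c, d, b), e, b + c + c + c + d + d) + g(e, g(b + d, b + b + c + c, c + c), g(g(d, d, b), b + d + d, c + c + c))

Answer: g(b + b + c + c + d + d + g(c, d, b), e, b + c + c + c + d + d) + g(e, g(b + d, b + b + c + c, c + c), g(g(d, d, b), b + d + d, c + c + c))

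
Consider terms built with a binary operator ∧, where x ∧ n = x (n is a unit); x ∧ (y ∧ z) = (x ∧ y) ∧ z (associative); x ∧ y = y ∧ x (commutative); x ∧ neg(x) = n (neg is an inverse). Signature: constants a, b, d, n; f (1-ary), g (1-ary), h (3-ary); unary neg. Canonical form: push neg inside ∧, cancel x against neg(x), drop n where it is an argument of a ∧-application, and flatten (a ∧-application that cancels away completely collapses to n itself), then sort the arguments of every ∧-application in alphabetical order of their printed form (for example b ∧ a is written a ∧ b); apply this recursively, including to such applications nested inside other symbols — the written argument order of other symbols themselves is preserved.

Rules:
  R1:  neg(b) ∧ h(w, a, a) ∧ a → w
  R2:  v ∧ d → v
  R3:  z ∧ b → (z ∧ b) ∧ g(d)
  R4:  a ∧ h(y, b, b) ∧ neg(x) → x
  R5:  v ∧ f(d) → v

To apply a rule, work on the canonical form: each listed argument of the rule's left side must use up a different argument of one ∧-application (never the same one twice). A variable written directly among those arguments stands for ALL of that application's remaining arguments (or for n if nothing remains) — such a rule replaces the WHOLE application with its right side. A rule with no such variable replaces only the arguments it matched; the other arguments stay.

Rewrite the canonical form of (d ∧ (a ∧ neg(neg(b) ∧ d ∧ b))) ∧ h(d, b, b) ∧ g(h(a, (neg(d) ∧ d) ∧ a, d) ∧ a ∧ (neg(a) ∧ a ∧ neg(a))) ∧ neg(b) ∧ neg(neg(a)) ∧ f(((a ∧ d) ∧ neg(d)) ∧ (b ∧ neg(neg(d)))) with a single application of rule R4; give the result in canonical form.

Answer: a ∧ b ∧ f(a ∧ b ∧ d) ∧ g(h(a, a, d))

Derivation:
Canonical form:  a ∧ a ∧ f(a ∧ b ∧ d) ∧ g(h(a, a, d)) ∧ h(d, b, b) ∧ neg(b)
Match R4:  consume a, h(d, b, b), neg(b);  x := b, y := d
Result:  a ∧ b ∧ f(a ∧ b ∧ d) ∧ g(h(a, a, d))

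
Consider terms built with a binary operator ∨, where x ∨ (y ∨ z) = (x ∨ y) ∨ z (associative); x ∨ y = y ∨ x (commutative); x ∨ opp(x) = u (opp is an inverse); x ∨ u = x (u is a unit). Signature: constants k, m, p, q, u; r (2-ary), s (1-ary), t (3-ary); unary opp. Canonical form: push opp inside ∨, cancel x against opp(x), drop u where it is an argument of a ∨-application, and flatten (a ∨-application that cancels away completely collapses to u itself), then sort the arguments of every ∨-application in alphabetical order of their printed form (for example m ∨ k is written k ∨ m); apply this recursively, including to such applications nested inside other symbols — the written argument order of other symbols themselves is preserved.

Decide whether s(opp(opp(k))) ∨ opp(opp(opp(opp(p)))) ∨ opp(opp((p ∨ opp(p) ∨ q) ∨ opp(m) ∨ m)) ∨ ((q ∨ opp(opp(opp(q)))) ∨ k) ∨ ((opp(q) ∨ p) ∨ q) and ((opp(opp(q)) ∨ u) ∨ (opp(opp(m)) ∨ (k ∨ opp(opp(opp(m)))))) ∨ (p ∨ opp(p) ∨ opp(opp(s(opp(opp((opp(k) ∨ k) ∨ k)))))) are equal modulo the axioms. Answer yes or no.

Answer: no — k ∨ p ∨ p ∨ q ∨ s(k) vs k ∨ q ∨ s(k)

Derivation:
Left:  s(opp(opp(k))) ∨ opp(opp(opp(opp(p)))) ∨ opp(opp((p ∨ opp(p) ∨ q) ∨ opp(m) ∨ m)) ∨ ((q ∨ opp(opp(opp(q)))) ∨ k) ∨ ((opp(q) ∨ p) ∨ q)
  Push opp inside:  distribute opp over ∨ and collapse double opp
  Cancel:  m cancels
  Collect terms:  s(k) ∨ p ∨ p ∨ q ∨ k
  Sort arguments:  k ∨ p ∨ p ∨ q ∨ s(k)
Right:  ((opp(opp(q)) ∨ u) ∨ (opp(opp(m)) ∨ (k ∨ opp(opp(opp(m)))))) ∨ (p ∨ opp(p) ∨ opp(opp(s(opp(opp((opp(k) ∨ k) ∨ k))))))
  Push opp inside:  distribute opp over ∨ and collapse double opp
  Cancel:  m cancels; p cancels
  Combine occurrences:  q ∨ k ∨ s(k)
  Sort arguments:  k ∨ q ∨ s(k)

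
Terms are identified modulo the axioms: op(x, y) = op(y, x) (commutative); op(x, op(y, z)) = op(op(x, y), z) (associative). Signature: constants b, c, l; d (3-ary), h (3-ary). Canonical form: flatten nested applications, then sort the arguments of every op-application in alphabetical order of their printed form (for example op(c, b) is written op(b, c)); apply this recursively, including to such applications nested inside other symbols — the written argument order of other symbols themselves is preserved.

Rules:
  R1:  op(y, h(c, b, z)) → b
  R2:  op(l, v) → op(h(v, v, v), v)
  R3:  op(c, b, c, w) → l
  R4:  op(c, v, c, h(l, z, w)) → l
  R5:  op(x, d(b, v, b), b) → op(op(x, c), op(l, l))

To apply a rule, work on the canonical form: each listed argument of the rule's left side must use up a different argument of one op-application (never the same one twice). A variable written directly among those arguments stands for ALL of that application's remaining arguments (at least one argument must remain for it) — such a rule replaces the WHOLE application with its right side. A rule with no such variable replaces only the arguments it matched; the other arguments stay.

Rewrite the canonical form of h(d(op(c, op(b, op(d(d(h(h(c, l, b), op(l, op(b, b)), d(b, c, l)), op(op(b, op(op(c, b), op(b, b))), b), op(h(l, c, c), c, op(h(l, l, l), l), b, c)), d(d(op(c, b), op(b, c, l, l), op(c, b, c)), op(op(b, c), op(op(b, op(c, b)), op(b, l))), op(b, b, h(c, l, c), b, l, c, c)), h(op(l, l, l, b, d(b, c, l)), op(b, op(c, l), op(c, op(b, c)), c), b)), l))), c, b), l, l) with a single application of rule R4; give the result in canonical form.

Canonical form:  h(d(op(b, c, d(d(h(h(c, l, b), op(b, b, l), d(b, c, l)), op(b, b, b, b, b, c), op(b, c, c, h(l, c, c), h(l, l, l), l)), d(d(op(b, c), op(b, c, l, l), op(b, c, c)), op(b, b, b, b, c, c, l), op(b, b, b, c, c, h(c, l, c), l)), h(op(b, d(b, c, l), l, l, l), op(b, b, c, c, c, c, l), b)), l), c, b), l, l)
Match R4:  consume c, c, h(l, c, c);  v := op(b, h(l, l, l), l), w := c, z := c
Every leftover argument binds to the variable; the entire application is replaced.
Giving:  h(d(op(b, c, d(d(h(h(c, l, b), op(b, b, l), d(b, c, l)), op(b, b, b, b, b, c), l), d(d(op(b, c), op(b, c, l, l), op(b, c, c)), op(b, b, b, b, c, c, l), op(b, b, b, c, c, h(c, l, c), l)), h(op(b, d(b, c, l), l, l, l), op(b, b, c, c, c, c, l), b)), l), c, b), l, l)

Answer: h(d(op(b, c, d(d(h(h(c, l, b), op(b, b, l), d(b, c, l)), op(b, b, b, b, b, c), l), d(d(op(b, c), op(b, c, l, l), op(b, c, c)), op(b, b, b, b, c, c, l), op(b, b, b, c, c, h(c, l, c), l)), h(op(b, d(b, c, l), l, l, l), op(b, b, c, c, c, c, l), b)), l), c, b), l, l)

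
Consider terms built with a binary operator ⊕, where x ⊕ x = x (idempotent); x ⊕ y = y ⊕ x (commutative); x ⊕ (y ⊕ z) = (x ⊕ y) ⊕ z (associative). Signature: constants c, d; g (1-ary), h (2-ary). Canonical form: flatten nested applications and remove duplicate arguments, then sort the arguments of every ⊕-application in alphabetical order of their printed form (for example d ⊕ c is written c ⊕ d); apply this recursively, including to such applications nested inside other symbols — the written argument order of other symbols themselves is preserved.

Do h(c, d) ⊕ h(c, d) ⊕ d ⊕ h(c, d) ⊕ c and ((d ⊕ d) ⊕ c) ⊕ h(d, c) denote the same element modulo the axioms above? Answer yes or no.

Left:  h(c, d) ⊕ h(c, d) ⊕ d ⊕ h(c, d) ⊕ c
  Idempotence:  drop duplicate h(c, d), h(c, d)
  Sort:  c ⊕ d ⊕ h(c, d)
Right:  ((d ⊕ d) ⊕ c) ⊕ h(d, c)
  Flatten:  d ⊕ d ⊕ c ⊕ h(d, c)
  Idempotence:  drop duplicate d
  Order the arguments:  c ⊕ d ⊕ h(d, c)

Answer: no — c ⊕ d ⊕ h(c, d) vs c ⊕ d ⊕ h(d, c)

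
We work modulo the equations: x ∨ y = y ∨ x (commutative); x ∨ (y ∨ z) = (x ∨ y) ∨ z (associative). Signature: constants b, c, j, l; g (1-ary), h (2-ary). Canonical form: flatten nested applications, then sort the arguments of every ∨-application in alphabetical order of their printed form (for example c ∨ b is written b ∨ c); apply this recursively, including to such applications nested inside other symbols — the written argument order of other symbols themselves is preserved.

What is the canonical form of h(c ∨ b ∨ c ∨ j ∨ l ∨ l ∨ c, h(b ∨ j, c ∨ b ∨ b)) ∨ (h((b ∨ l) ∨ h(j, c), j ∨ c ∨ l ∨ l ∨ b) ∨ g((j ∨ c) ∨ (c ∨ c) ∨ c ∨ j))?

Answer: g(c ∨ c ∨ c ∨ c ∨ j ∨ j) ∨ h(b ∨ c ∨ c ∨ c ∨ j ∨ l ∨ l, h(b ∨ j, b ∨ b ∨ c)) ∨ h(b ∨ h(j, c) ∨ l, b ∨ c ∨ j ∨ l ∨ l)

Derivation:
Flatten:  h(c ∨ b ∨ c ∨ j ∨ l ∨ l ∨ c, h(b ∨ j, c ∨ b ∨ b)) ∨ h((b ∨ l) ∨ h(j, c), j ∨ c ∨ l ∨ l ∨ b) ∨ g((j ∨ c) ∨ (c ∨ c) ∨ c ∨ j)
Inside:  h(c ∨ b ∨ c ∨ j ∨ l ∨ l ∨ c, h(b ∨ j, c ∨ b ∨ b))  →  h(b ∨ c ∨ c ∨ c ∨ j ∨ l ∨ l, h(b ∨ j, b ∨ b ∨ c))
Inside:  h((b ∨ l) ∨ h(j, c), j ∨ c ∨ l ∨ l ∨ b)  →  h(b ∨ h(j, c) ∨ l, b ∨ c ∨ j ∨ l ∨ l)
Canonicalize subterm:  g((j ∨ c) ∨ (c ∨ c) ∨ c ∨ j)  →  g(c ∨ c ∨ c ∨ c ∨ j ∨ j)
Sort:  g(c ∨ c ∨ c ∨ c ∨ j ∨ j) ∨ h(b ∨ c ∨ c ∨ c ∨ j ∨ l ∨ l, h(b ∨ j, b ∨ b ∨ c)) ∨ h(b ∨ h(j, c) ∨ l, b ∨ c ∨ j ∨ l ∨ l)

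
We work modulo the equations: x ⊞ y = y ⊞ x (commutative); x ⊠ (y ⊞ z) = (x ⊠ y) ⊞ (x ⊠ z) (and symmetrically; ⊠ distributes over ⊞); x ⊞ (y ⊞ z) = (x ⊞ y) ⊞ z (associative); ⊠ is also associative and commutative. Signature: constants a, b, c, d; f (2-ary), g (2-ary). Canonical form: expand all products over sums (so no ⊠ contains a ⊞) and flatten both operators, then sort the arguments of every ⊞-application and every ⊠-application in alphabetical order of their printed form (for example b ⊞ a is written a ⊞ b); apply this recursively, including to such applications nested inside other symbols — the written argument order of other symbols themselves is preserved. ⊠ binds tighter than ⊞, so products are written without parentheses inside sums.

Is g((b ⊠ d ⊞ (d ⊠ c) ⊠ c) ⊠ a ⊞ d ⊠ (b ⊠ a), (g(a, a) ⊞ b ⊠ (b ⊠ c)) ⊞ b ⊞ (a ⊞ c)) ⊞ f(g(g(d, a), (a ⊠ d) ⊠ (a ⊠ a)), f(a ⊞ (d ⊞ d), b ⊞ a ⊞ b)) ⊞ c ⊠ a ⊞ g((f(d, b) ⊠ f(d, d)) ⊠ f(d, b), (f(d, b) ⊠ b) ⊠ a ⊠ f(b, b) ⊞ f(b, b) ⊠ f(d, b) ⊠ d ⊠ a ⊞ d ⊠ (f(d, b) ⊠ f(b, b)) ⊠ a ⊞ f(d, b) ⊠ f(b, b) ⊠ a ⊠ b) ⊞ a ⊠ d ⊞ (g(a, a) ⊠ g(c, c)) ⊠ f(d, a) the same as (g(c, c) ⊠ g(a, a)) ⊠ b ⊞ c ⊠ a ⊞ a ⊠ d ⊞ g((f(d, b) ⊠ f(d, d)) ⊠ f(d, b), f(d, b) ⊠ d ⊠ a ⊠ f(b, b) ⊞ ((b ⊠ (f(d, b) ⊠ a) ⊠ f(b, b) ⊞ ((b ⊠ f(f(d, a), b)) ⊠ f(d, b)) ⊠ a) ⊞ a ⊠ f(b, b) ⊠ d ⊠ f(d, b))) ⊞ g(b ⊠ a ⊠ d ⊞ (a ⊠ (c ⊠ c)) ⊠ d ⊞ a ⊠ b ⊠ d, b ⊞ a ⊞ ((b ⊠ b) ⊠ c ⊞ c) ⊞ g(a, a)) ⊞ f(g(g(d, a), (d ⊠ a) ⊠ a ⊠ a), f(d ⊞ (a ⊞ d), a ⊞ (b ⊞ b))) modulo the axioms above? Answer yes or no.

Answer: no — a ⊠ c ⊞ a ⊠ d ⊞ f(d, a) ⊠ g(a, a) ⊠ g(c, c) ⊞ f(g(g(d, a), a ⊠ a ⊠ a ⊠ d), f(a ⊞ d ⊞ d, a ⊞ b ⊞ b)) ⊞ g(a ⊠ b ⊠ d ⊞ a ⊠ b ⊠ d ⊞ a ⊠ c ⊠ c ⊠ d, a ⊞ b ⊞ b ⊠ b ⊠ c ⊞ c ⊞ g(a, a)) ⊞ g(f(d, b) ⊠ f(d, b) ⊠ f(d, d), a ⊠ b ⊠ f(b, b) ⊠ f(d, b) ⊞ a ⊠ b ⊠ f(b, b) ⊠ f(d, b) ⊞ a ⊠ d ⊠ f(b, b) ⊠ f(d, b) ⊞ a ⊠ d ⊠ f(b, b) ⊠ f(d, b)) vs a ⊠ c ⊞ a ⊠ d ⊞ b ⊠ g(a, a) ⊠ g(c, c) ⊞ f(g(g(d, a), a ⊠ a ⊠ a ⊠ d), f(a ⊞ d ⊞ d, a ⊞ b ⊞ b)) ⊞ g(a ⊠ b ⊠ d ⊞ a ⊠ b ⊠ d ⊞ a ⊠ c ⊠ c ⊠ d, a ⊞ b ⊞ b ⊠ b ⊠ c ⊞ c ⊞ g(a, a)) ⊞ g(f(d, b) ⊠ f(d, b) ⊠ f(d, d), a ⊠ b ⊠ f(b, b) ⊠ f(d, b) ⊞ a ⊠ b ⊠ f(d, b) ⊠ f(f(d, a), b) ⊞ a ⊠ d ⊠ f(b, b) ⊠ f(d, b) ⊞ a ⊠ d ⊠ f(b, b) ⊠ f(d, b))

Derivation:
Left:  g((b ⊠ d ⊞ (d ⊠ c) ⊠ c) ⊠ a ⊞ d ⊠ (b ⊠ a), (g(a, a) ⊞ b ⊠ (b ⊠ c)) ⊞ b ⊞ (a ⊞ c)) ⊞ f(g(g(d, a), (a ⊠ d) ⊠ (a ⊠ a)), f(a ⊞ (d ⊞ d), b ⊞ a ⊞ b)) ⊞ c ⊠ a ⊞ g((f(d, b) ⊠ f(d, d)) ⊠ f(d, b), (f(d, b) ⊠ b) ⊠ a ⊠ f(b, b) ⊞ f(b, b) ⊠ f(d, b) ⊠ d ⊠ a ⊞ d ⊠ (f(d, b) ⊠ f(b, b)) ⊠ a ⊞ f(d, b) ⊠ f(b, b) ⊠ a ⊠ b) ⊞ a ⊠ d ⊞ (g(a, a) ⊠ g(c, c)) ⊠ f(d, a)
  Expand:  g(a ⊠ b ⊠ d ⊞ a ⊠ b ⊠ d ⊞ a ⊠ c ⊠ c ⊠ d, a ⊞ b ⊞ b ⊠ b ⊠ c ⊞ c ⊞ g(a, a)) ⊞ f(g(g(d, a), a ⊠ a ⊠ a ⊠ d), f(a ⊞ d ⊞ d, a ⊞ b ⊞ b)) ⊞ a ⊠ c ⊞ g(f(d, b) ⊠ f(d, b) ⊠ f(d, d), a ⊠ b ⊠ f(b, b) ⊠ f(d, b) ⊞ a ⊠ b ⊠ f(b, b) ⊠ f(d, b) ⊞ a ⊠ d ⊠ f(b, b) ⊠ f(d, b) ⊞ a ⊠ d ⊠ f(b, b) ⊠ f(d, b)) ⊞ a ⊠ d ⊞ f(d, a) ⊠ g(a, a) ⊠ g(c, c)
  Order the arguments:  a ⊠ c ⊞ a ⊠ d ⊞ f(d, a) ⊠ g(a, a) ⊠ g(c, c) ⊞ f(g(g(d, a), a ⊠ a ⊠ a ⊠ d), f(a ⊞ d ⊞ d, a ⊞ b ⊞ b)) ⊞ g(a ⊠ b ⊠ d ⊞ a ⊠ b ⊠ d ⊞ a ⊠ c ⊠ c ⊠ d, a ⊞ b ⊞ b ⊠ b ⊠ c ⊞ c ⊞ g(a, a)) ⊞ g(f(d, b) ⊠ f(d, b) ⊠ f(d, d), a ⊠ b ⊠ f(b, b) ⊠ f(d, b) ⊞ a ⊠ b ⊠ f(b, b) ⊠ f(d, b) ⊞ a ⊠ d ⊠ f(b, b) ⊠ f(d, b) ⊞ a ⊠ d ⊠ f(b, b) ⊠ f(d, b))
Right:  (g(c, c) ⊠ g(a, a)) ⊠ b ⊞ c ⊠ a ⊞ a ⊠ d ⊞ g((f(d, b) ⊠ f(d, d)) ⊠ f(d, b), f(d, b) ⊠ d ⊠ a ⊠ f(b, b) ⊞ ((b ⊠ (f(d, b) ⊠ a) ⊠ f(b, b) ⊞ ((b ⊠ f(f(d, a), b)) ⊠ f(d, b)) ⊠ a) ⊞ a ⊠ f(b, b) ⊠ d ⊠ f(d, b))) ⊞ g(b ⊠ a ⊠ d ⊞ (a ⊠ (c ⊠ c)) ⊠ d ⊞ a ⊠ b ⊠ d, b ⊞ a ⊞ ((b ⊠ b) ⊠ c ⊞ c) ⊞ g(a, a)) ⊞ f(g(g(d, a), (d ⊠ a) ⊠ a ⊠ a), f(d ⊞ (a ⊞ d), a ⊞ (b ⊞ b)))
  Merge nested applications:  b ⊠ g(a, a) ⊠ g(c, c) ⊞ a ⊠ c ⊞ a ⊠ d ⊞ g(f(d, b) ⊠ f(d, b) ⊠ f(d, d), a ⊠ b ⊠ f(b, b) ⊠ f(d, b) ⊞ a ⊠ b ⊠ f(d, b) ⊠ f(f(d, a), b) ⊞ a ⊠ d ⊠ f(b, b) ⊠ f(d, b) ⊞ a ⊠ d ⊠ f(b, b) ⊠ f(d, b)) ⊞ g(a ⊠ b ⊠ d ⊞ a ⊠ b ⊠ d ⊞ a ⊠ c ⊠ c ⊠ d, a ⊞ b ⊞ b ⊠ b ⊠ c ⊞ c ⊞ g(a, a)) ⊞ f(g(g(d, a), a ⊠ a ⊠ a ⊠ d), f(a ⊞ d ⊞ d, a ⊞ b ⊞ b))
  Order the arguments:  a ⊠ c ⊞ a ⊠ d ⊞ b ⊠ g(a, a) ⊠ g(c, c) ⊞ f(g(g(d, a), a ⊠ a ⊠ a ⊠ d), f(a ⊞ d ⊞ d, a ⊞ b ⊞ b)) ⊞ g(a ⊠ b ⊠ d ⊞ a ⊠ b ⊠ d ⊞ a ⊠ c ⊠ c ⊠ d, a ⊞ b ⊞ b ⊠ b ⊠ c ⊞ c ⊞ g(a, a)) ⊞ g(f(d, b) ⊠ f(d, b) ⊠ f(d, d), a ⊠ b ⊠ f(b, b) ⊠ f(d, b) ⊞ a ⊠ b ⊠ f(d, b) ⊠ f(f(d, a), b) ⊞ a ⊠ d ⊠ f(b, b) ⊠ f(d, b) ⊞ a ⊠ d ⊠ f(b, b) ⊠ f(d, b))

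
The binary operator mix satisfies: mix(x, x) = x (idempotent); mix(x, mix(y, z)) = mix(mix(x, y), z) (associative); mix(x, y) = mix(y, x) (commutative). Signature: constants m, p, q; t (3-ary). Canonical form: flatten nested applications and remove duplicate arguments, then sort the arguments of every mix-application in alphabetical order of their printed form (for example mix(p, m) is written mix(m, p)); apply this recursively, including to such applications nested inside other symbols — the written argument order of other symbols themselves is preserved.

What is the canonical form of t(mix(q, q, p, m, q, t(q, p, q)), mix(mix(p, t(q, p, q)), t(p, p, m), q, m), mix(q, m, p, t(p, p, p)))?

Work inside:  mix(mix(p, t(q, p, q)), t(p, p, m), q, m)
Un-nest:  mix(p, t(q, p, q), t(p, p, m), q, m)
Sort arguments:  mix(m, p, q, t(p, p, m), t(q, p, q))
Rebuild:  t(mix(m, p, q, t(q, p, q)), mix(m, p, q, t(p, p, m), t(q, p, q)), mix(m, p, q, t(p, p, p)))

Answer: t(mix(m, p, q, t(q, p, q)), mix(m, p, q, t(p, p, m), t(q, p, q)), mix(m, p, q, t(p, p, p)))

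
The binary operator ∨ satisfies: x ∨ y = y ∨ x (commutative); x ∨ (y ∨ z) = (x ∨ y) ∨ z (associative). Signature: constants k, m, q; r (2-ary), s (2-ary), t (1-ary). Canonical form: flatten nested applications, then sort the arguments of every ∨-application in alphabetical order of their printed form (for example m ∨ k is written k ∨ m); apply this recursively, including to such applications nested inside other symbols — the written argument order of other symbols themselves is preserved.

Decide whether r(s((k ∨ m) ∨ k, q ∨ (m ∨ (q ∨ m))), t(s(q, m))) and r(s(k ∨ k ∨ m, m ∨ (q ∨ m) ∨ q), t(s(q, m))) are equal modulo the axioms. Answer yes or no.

Answer: yes — both canonical forms are r(s(k ∨ k ∨ m, m ∨ m ∨ q ∨ q), t(s(q, m)))

Derivation:
Left:  r(s((k ∨ m) ∨ k, q ∨ (m ∨ (q ∨ m))), t(s(q, m)))
  Focus inside:  q ∨ (m ∨ (q ∨ m))
  Flatten:  q ∨ m ∨ q ∨ m
  Sort arguments:  m ∨ m ∨ q ∨ q
  Rebuild:  r(s(k ∨ k ∨ m, m ∨ m ∨ q ∨ q), t(s(q, m)))
Right:  r(s(k ∨ k ∨ m, m ∨ (q ∨ m) ∨ q), t(s(q, m)))
  Work inside:  m ∨ (q ∨ m) ∨ q
  Flatten:  m ∨ q ∨ m ∨ q
  Order the arguments:  m ∨ m ∨ q ∨ q
  Put back:  r(s(k ∨ k ∨ m, m ∨ m ∨ q ∨ q), t(s(q, m)))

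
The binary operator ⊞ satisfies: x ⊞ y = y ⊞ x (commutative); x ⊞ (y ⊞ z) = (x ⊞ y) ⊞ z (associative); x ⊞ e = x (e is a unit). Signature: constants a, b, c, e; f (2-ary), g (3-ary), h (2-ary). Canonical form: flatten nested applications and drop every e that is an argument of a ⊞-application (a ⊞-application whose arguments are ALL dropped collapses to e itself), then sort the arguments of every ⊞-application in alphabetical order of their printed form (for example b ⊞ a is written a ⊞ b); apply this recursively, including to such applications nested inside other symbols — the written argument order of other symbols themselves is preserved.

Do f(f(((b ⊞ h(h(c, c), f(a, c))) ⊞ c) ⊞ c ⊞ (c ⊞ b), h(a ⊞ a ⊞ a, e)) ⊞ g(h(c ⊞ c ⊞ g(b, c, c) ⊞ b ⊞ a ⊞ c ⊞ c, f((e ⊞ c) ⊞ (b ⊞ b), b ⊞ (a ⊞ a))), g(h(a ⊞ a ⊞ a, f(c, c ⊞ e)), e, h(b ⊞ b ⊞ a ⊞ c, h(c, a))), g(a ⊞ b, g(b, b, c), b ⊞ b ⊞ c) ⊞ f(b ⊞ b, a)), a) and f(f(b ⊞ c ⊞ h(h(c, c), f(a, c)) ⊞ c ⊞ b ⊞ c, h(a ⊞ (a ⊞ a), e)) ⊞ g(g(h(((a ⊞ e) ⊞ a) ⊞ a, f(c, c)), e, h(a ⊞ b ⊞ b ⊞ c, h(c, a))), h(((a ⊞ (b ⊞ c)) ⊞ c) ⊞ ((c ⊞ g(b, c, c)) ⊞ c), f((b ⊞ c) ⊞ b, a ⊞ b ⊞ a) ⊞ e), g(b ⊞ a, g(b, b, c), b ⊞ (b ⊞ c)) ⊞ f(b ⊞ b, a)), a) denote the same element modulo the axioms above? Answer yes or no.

Answer: no — f(f(b ⊞ b ⊞ c ⊞ c ⊞ c ⊞ h(h(c, c), f(a, c)), h(a ⊞ a ⊞ a, e)) ⊞ g(h(a ⊞ b ⊞ c ⊞ c ⊞ c ⊞ c ⊞ g(b, c, c), f(b ⊞ b ⊞ c, a ⊞ a ⊞ b)), g(h(a ⊞ a ⊞ a, f(c, c)), e, h(a ⊞ b ⊞ b ⊞ c, h(c, a))), f(b ⊞ b, a) ⊞ g(a ⊞ b, g(b, b, c), b ⊞ b ⊞ c)), a) vs f(f(b ⊞ b ⊞ c ⊞ c ⊞ c ⊞ h(h(c, c), f(a, c)), h(a ⊞ a ⊞ a, e)) ⊞ g(g(h(a ⊞ a ⊞ a, f(c, c)), e, h(a ⊞ b ⊞ b ⊞ c, h(c, a))), h(a ⊞ b ⊞ c ⊞ c ⊞ c ⊞ c ⊞ g(b, c, c), f(b ⊞ b ⊞ c, a ⊞ a ⊞ b)), f(b ⊞ b, a) ⊞ g(a ⊞ b, g(b, b, c), b ⊞ b ⊞ c)), a)

Derivation:
Left:  f(f(((b ⊞ h(h(c, c), f(a, c))) ⊞ c) ⊞ c ⊞ (c ⊞ b), h(a ⊞ a ⊞ a, e)) ⊞ g(h(c ⊞ c ⊞ g(b, c, c) ⊞ b ⊞ a ⊞ c ⊞ c, f((e ⊞ c) ⊞ (b ⊞ b), b ⊞ (a ⊞ a))), g(h(a ⊞ a ⊞ a, f(c, c ⊞ e)), e, h(b ⊞ b ⊞ a ⊞ c, h(c, a))), g(a ⊞ b, g(b, b, c), b ⊞ b ⊞ c) ⊞ f(b ⊞ b, a)), a)
  Work inside:  f(((b ⊞ h(h(c, c), f(a, c))) ⊞ c) ⊞ c ⊞ (c ⊞ b), h(a ⊞ a ⊞ a, e)) ⊞ g(h(c ⊞ c ⊞ g(b, c, c) ⊞ b ⊞ a ⊞ c ⊞ c, f((e ⊞ c) ⊞ (b ⊞ b), b ⊞ (a ⊞ a))), g(h(a ⊞ a ⊞ a, f(c, c ⊞ e)), e, h(b ⊞ b ⊞ a ⊞ c, h(c, a))), g(a ⊞ b, g(b, b, c), b ⊞ b ⊞ c) ⊞ f(b ⊞ b, a))
  Canonicalize subterm:  f(((b ⊞ h(h(c, c), f(a, c))) ⊞ c) ⊞ c ⊞ (c ⊞ b), h(a ⊞ a ⊞ a, e))  →  f(b ⊞ b ⊞ c ⊞ c ⊞ c ⊞ h(h(c, c), f(a, c)), h(a ⊞ a ⊞ a, e))
  Canonicalize subterm:  g(h(c ⊞ c ⊞ g(b, c, c) ⊞ b ⊞ a ⊞ c ⊞ c, f((e ⊞ c) ⊞ (b ⊞ b), b ⊞ (a ⊞ a))), g(h(a ⊞ a ⊞ a, f(c, c ⊞ e)), e, h(b ⊞ b ⊞ a ⊞ c, h(c, a))), g(a ⊞ b, g(b, b, c), b ⊞ b ⊞ c) ⊞ f(b ⊞ b, a))  →  g(h(a ⊞ b ⊞ c ⊞ c ⊞ c ⊞ c ⊞ g(b, c, c), f(b ⊞ b ⊞ c, a ⊞ a ⊞ b)), g(h(a ⊞ a ⊞ a, f(c, c)), e, h(a ⊞ b ⊞ b ⊞ c, h(c, a))), f(b ⊞ b, a) ⊞ g(a ⊞ b, g(b, b, c), b ⊞ b ⊞ c))
  Sort:  f(b ⊞ b ⊞ c ⊞ c ⊞ c ⊞ h(h(c, c), f(a, c)), h(a ⊞ a ⊞ a, e)) ⊞ g(h(a ⊞ b ⊞ c ⊞ c ⊞ c ⊞ c ⊞ g(b, c, c), f(b ⊞ b ⊞ c, a ⊞ a ⊞ b)), g(h(a ⊞ a ⊞ a, f(c, c)), e, h(a ⊞ b ⊞ b ⊞ c, h(c, a))), f(b ⊞ b, a) ⊞ g(a ⊞ b, g(b, b, c), b ⊞ b ⊞ c))
  Rebuild:  f(f(b ⊞ b ⊞ c ⊞ c ⊞ c ⊞ h(h(c, c), f(a, c)), h(a ⊞ a ⊞ a, e)) ⊞ g(h(a ⊞ b ⊞ c ⊞ c ⊞ c ⊞ c ⊞ g(b, c, c), f(b ⊞ b ⊞ c, a ⊞ a ⊞ b)), g(h(a ⊞ a ⊞ a, f(c, c)), e, h(a ⊞ b ⊞ b ⊞ c, h(c, a))), f(b ⊞ b, a) ⊞ g(a ⊞ b, g(b, b, c), b ⊞ b ⊞ c)), a)
Right:  f(f(b ⊞ c ⊞ h(h(c, c), f(a, c)) ⊞ c ⊞ b ⊞ c, h(a ⊞ (a ⊞ a), e)) ⊞ g(g(h(((a ⊞ e) ⊞ a) ⊞ a, f(c, c)), e, h(a ⊞ b ⊞ b ⊞ c, h(c, a))), h(((a ⊞ (b ⊞ c)) ⊞ c) ⊞ ((c ⊞ g(b, c, c)) ⊞ c), f((b ⊞ c) ⊞ b, a ⊞ b ⊞ a) ⊞ e), g(b ⊞ a, g(b, b, c), b ⊞ (b ⊞ c)) ⊞ f(b ⊞ b, a)), a)
  Focus inside:  f(b ⊞ c ⊞ h(h(c, c), f(a, c)) ⊞ c ⊞ b ⊞ c, h(a ⊞ (a ⊞ a), e)) ⊞ g(g(h(((a ⊞ e) ⊞ a) ⊞ a, f(c, c)), e, h(a ⊞ b ⊞ b ⊞ c, h(c, a))), h(((a ⊞ (b ⊞ c)) ⊞ c) ⊞ ((c ⊞ g(b, c, c)) ⊞ c), f((b ⊞ c) ⊞ b, a ⊞ b ⊞ a) ⊞ e), g(b ⊞ a, g(b, b, c), b ⊞ (b ⊞ c)) ⊞ f(b ⊞ b, a))
  Canonicalize subterm:  f(b ⊞ c ⊞ h(h(c, c), f(a, c)) ⊞ c ⊞ b ⊞ c, h(a ⊞ (a ⊞ a), e))  →  f(b ⊞ b ⊞ c ⊞ c ⊞ c ⊞ h(h(c, c), f(a, c)), h(a ⊞ a ⊞ a, e))
  Canonicalize subterm:  g(g(h(((a ⊞ e) ⊞ a) ⊞ a, f(c, c)), e, h(a ⊞ b ⊞ b ⊞ c, h(c, a))), h(((a ⊞ (b ⊞ c)) ⊞ c) ⊞ ((c ⊞ g(b, c, c)) ⊞ c), f((b ⊞ c) ⊞ b, a ⊞ b ⊞ a) ⊞ e), g(b ⊞ a, g(b, b, c), b ⊞ (b ⊞ c)) ⊞ f(b ⊞ b, a))  →  g(g(h(a ⊞ a ⊞ a, f(c, c)), e, h(a ⊞ b ⊞ b ⊞ c, h(c, a))), h(a ⊞ b ⊞ c ⊞ c ⊞ c ⊞ c ⊞ g(b, c, c), f(b ⊞ b ⊞ c, a ⊞ a ⊞ b)), f(b ⊞ b, a) ⊞ g(a ⊞ b, g(b, b, c), b ⊞ b ⊞ c))
  Sort arguments:  f(b ⊞ b ⊞ c ⊞ c ⊞ c ⊞ h(h(c, c), f(a, c)), h(a ⊞ a ⊞ a, e)) ⊞ g(g(h(a ⊞ a ⊞ a, f(c, c)), e, h(a ⊞ b ⊞ b ⊞ c, h(c, a))), h(a ⊞ b ⊞ c ⊞ c ⊞ c ⊞ c ⊞ g(b, c, c), f(b ⊞ b ⊞ c, a ⊞ a ⊞ b)), f(b ⊞ b, a) ⊞ g(a ⊞ b, g(b, b, c), b ⊞ b ⊞ c))
  Rebuild:  f(f(b ⊞ b ⊞ c ⊞ c ⊞ c ⊞ h(h(c, c), f(a, c)), h(a ⊞ a ⊞ a, e)) ⊞ g(g(h(a ⊞ a ⊞ a, f(c, c)), e, h(a ⊞ b ⊞ b ⊞ c, h(c, a))), h(a ⊞ b ⊞ c ⊞ c ⊞ c ⊞ c ⊞ g(b, c, c), f(b ⊞ b ⊞ c, a ⊞ a ⊞ b)), f(b ⊞ b, a) ⊞ g(a ⊞ b, g(b, b, c), b ⊞ b ⊞ c)), a)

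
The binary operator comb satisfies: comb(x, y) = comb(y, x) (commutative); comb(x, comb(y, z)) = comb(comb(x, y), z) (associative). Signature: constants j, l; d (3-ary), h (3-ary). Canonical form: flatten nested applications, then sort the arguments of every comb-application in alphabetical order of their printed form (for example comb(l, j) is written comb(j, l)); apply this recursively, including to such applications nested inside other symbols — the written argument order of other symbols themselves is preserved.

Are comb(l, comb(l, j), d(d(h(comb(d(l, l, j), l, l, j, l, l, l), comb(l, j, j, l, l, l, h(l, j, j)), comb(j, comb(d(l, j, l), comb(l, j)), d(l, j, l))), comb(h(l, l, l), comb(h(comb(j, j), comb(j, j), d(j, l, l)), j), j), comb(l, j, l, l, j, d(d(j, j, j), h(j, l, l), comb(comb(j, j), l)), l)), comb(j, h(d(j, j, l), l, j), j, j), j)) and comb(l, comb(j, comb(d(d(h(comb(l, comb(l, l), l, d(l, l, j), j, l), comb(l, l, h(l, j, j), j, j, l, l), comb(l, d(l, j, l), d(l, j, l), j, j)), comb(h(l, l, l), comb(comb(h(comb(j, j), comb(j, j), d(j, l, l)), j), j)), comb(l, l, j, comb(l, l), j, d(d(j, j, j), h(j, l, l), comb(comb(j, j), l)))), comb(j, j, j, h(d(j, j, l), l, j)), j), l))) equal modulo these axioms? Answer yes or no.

Left:  comb(l, comb(l, j), d(d(h(comb(d(l, l, j), l, l, j, l, l, l), comb(l, j, j, l, l, l, h(l, j, j)), comb(j, comb(d(l, j, l), comb(l, j)), d(l, j, l))), comb(h(l, l, l), comb(h(comb(j, j), comb(j, j), d(j, l, l)), j), j), comb(l, j, l, l, j, d(d(j, j, j), h(j, l, l), comb(comb(j, j), l)), l)), comb(j, h(d(j, j, l), l, j), j, j), j))
  Flatten:  comb(l, l, j, d(d(h(comb(d(l, l, j), l, l, j, l, l, l), comb(l, j, j, l, l, l, h(l, j, j)), comb(j, comb(d(l, j, l), comb(l, j)), d(l, j, l))), comb(h(l, l, l), comb(h(comb(j, j), comb(j, j), d(j, l, l)), j), j), comb(l, j, l, l, j, d(d(j, j, j), h(j, l, l), comb(comb(j, j), l)), l)), comb(j, h(d(j, j, l), l, j), j, j), j))
  Simplify inside:  d(d(h(comb(d(l, l, j), l, l, j, l, l, l), comb(l, j, j, l, l, l, h(l, j, j)), comb(j, comb(d(l, j, l), comb(l, j)), d(l, j, l))), comb(h(l, l, l), comb(h(comb(j, j), comb(j, j), d(j, l, l)), j), j), comb(l, j, l, l, j, d(d(j, j, j), h(j, l, l), comb(comb(j, j), l)), l)), comb(j, h(d(j, j, l), l, j), j, j), j)  →  d(d(h(comb(d(l, l, j), j, l, l, l, l, l), comb(h(l, j, j), j, j, l, l, l, l), comb(d(l, j, l), d(l, j, l), j, j, l)), comb(h(comb(j, j), comb(j, j), d(j, l, l)), h(l, l, l), j, j), comb(d(d(j, j, j), h(j, l, l), comb(j, j, l)), j, j, l, l, l, l)), comb(h(d(j, j, l), l, j), j, j, j), j)
  Sort arguments:  comb(d(d(h(comb(d(l, l, j), j, l, l, l, l, l), comb(h(l, j, j), j, j, l, l, l, l), comb(d(l, j, l), d(l, j, l), j, j, l)), comb(h(comb(j, j), comb(j, j), d(j, l, l)), h(l, l, l), j, j), comb(d(d(j, j, j), h(j, l, l), comb(j, j, l)), j, j, l, l, l, l)), comb(h(d(j, j, l), l, j), j, j, j), j), j, l, l)
Right:  comb(l, comb(j, comb(d(d(h(comb(l, comb(l, l), l, d(l, l, j), j, l), comb(l, l, h(l, j, j), j, j, l, l), comb(l, d(l, j, l), d(l, j, l), j, j)), comb(h(l, l, l), comb(comb(h(comb(j, j), comb(j, j), d(j, l, l)), j), j)), comb(l, l, j, comb(l, l), j, d(d(j, j, j), h(j, l, l), comb(comb(j, j), l)))), comb(j, j, j, h(d(j, j, l), l, j)), j), l)))
  Merge nested applications:  comb(l, j, d(d(h(comb(l, comb(l, l), l, d(l, l, j), j, l), comb(l, l, h(l, j, j), j, j, l, l), comb(l, d(l, j, l), d(l, j, l), j, j)), comb(h(l, l, l), comb(comb(h(comb(j, j), comb(j, j), d(j, l, l)), j), j)), comb(l, l, j, comb(l, l), j, d(d(j, j, j), h(j, l, l), comb(comb(j, j), l)))), comb(j, j, j, h(d(j, j, l), l, j)), j), l)
  Simplify inside:  d(d(h(comb(l, comb(l, l), l, d(l, l, j), j, l), comb(l, l, h(l, j, j), j, j, l, l), comb(l, d(l, j, l), d(l, j, l), j, j)), comb(h(l, l, l), comb(comb(h(comb(j, j), comb(j, j), d(j, l, l)), j), j)), comb(l, l, j, comb(l, l), j, d(d(j, j, j), h(j, l, l), comb(comb(j, j), l)))), comb(j, j, j, h(d(j, j, l), l, j)), j)  →  d(d(h(comb(d(l, l, j), j, l, l, l, l, l), comb(h(l, j, j), j, j, l, l, l, l), comb(d(l, j, l), d(l, j, l), j, j, l)), comb(h(comb(j, j), comb(j, j), d(j, l, l)), h(l, l, l), j, j), comb(d(d(j, j, j), h(j, l, l), comb(j, j, l)), j, j, l, l, l, l)), comb(h(d(j, j, l), l, j), j, j, j), j)
  Order the arguments:  comb(d(d(h(comb(d(l, l, j), j, l, l, l, l, l), comb(h(l, j, j), j, j, l, l, l, l), comb(d(l, j, l), d(l, j, l), j, j, l)), comb(h(comb(j, j), comb(j, j), d(j, l, l)), h(l, l, l), j, j), comb(d(d(j, j, j), h(j, l, l), comb(j, j, l)), j, j, l, l, l, l)), comb(h(d(j, j, l), l, j), j, j, j), j), j, l, l)

Answer: yes — both canonical forms are comb(d(d(h(comb(d(l, l, j), j, l, l, l, l, l), comb(h(l, j, j), j, j, l, l, l, l), comb(d(l, j, l), d(l, j, l), j, j, l)), comb(h(comb(j, j), comb(j, j), d(j, l, l)), h(l, l, l), j, j), comb(d(d(j, j, j), h(j, l, l), comb(j, j, l)), j, j, l, l, l, l)), comb(h(d(j, j, l), l, j), j, j, j), j), j, l, l)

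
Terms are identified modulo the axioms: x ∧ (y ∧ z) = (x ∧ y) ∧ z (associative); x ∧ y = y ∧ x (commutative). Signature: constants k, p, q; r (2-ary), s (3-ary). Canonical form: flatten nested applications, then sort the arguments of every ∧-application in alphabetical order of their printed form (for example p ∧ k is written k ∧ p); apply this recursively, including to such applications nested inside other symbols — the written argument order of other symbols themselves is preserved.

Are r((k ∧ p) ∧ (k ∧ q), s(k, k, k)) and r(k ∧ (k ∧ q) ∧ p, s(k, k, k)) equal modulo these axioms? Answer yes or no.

Answer: yes — both canonical forms are r(k ∧ k ∧ p ∧ q, s(k, k, k))

Derivation:
Left:  r((k ∧ p) ∧ (k ∧ q), s(k, k, k))
  Descend into:  (k ∧ p) ∧ (k ∧ q)
  Un-nest:  k ∧ p ∧ k ∧ q
  Sort:  k ∧ k ∧ p ∧ q
  Reassemble:  r(k ∧ k ∧ p ∧ q, s(k, k, k))
Right:  r(k ∧ (k ∧ q) ∧ p, s(k, k, k))
  Descend into:  k ∧ (k ∧ q) ∧ p
  Flatten:  k ∧ k ∧ q ∧ p
  Sort:  k ∧ k ∧ p ∧ q
  Reassemble:  r(k ∧ k ∧ p ∧ q, s(k, k, k))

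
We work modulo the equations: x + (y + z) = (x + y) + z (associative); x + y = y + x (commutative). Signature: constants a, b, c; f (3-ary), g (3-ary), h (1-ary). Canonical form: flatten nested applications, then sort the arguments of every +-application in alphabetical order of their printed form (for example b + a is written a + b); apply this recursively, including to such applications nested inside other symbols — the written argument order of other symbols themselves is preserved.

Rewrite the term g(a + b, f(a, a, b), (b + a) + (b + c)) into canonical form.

Answer: g(a + b, f(a, a, b), a + b + b + c)

Derivation:
Work inside:  (b + a) + (b + c)
Un-nest:  b + a + b + c
Sort:  a + b + b + c
Rebuild:  g(a + b, f(a, a, b), a + b + b + c)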